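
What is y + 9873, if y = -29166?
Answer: -19293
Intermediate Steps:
y + 9873 = -29166 + 9873 = -19293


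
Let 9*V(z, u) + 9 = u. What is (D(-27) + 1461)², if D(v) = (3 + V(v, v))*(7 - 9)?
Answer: 2140369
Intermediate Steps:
V(z, u) = -1 + u/9
D(v) = -4 - 2*v/9 (D(v) = (3 + (-1 + v/9))*(7 - 9) = (2 + v/9)*(-2) = -4 - 2*v/9)
(D(-27) + 1461)² = ((-4 - 2/9*(-27)) + 1461)² = ((-4 + 6) + 1461)² = (2 + 1461)² = 1463² = 2140369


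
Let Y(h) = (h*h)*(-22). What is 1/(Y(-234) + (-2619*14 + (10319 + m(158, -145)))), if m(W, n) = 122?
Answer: -1/1230857 ≈ -8.1244e-7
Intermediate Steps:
Y(h) = -22*h² (Y(h) = h²*(-22) = -22*h²)
1/(Y(-234) + (-2619*14 + (10319 + m(158, -145)))) = 1/(-22*(-234)² + (-2619*14 + (10319 + 122))) = 1/(-22*54756 + (-36666 + 10441)) = 1/(-1204632 - 26225) = 1/(-1230857) = -1/1230857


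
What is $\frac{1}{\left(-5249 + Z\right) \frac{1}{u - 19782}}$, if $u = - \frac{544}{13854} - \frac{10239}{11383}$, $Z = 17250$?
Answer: $- \frac{1559885532791}{946279342041} \approx -1.6484$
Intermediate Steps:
$u = - \frac{74021729}{78850041}$ ($u = \left(-544\right) \frac{1}{13854} - \frac{10239}{11383} = - \frac{272}{6927} - \frac{10239}{11383} = - \frac{74021729}{78850041} \approx -0.93877$)
$\frac{1}{\left(-5249 + Z\right) \frac{1}{u - 19782}} = \frac{1}{\left(-5249 + 17250\right) \frac{1}{- \frac{74021729}{78850041} - 19782}} = \frac{1}{12001 \frac{1}{- \frac{1559885532791}{78850041}}} = \frac{1}{12001 \left(- \frac{78850041}{1559885532791}\right)} = \frac{1}{- \frac{946279342041}{1559885532791}} = - \frac{1559885532791}{946279342041}$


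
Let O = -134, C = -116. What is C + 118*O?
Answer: -15928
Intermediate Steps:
C + 118*O = -116 + 118*(-134) = -116 - 15812 = -15928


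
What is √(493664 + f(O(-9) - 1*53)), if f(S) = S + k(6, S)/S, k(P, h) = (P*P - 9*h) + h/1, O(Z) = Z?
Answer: 2*√118585819/31 ≈ 702.56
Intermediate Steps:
k(P, h) = P² - 8*h (k(P, h) = (P² - 9*h) + h*1 = (P² - 9*h) + h = P² - 8*h)
f(S) = S + (36 - 8*S)/S (f(S) = S + (6² - 8*S)/S = S + (36 - 8*S)/S)
√(493664 + f(O(-9) - 1*53)) = √(493664 + (-8 + (-9 - 1*53) + 36/(-9 - 1*53))) = √(493664 + (-8 + (-9 - 53) + 36/(-9 - 53))) = √(493664 + (-8 - 62 + 36/(-62))) = √(493664 + (-8 - 62 + 36*(-1/62))) = √(493664 + (-8 - 62 - 18/31)) = √(493664 - 2188/31) = √(15301396/31) = 2*√118585819/31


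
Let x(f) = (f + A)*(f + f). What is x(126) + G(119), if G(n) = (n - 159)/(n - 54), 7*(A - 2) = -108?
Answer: 368776/13 ≈ 28367.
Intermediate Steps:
A = -94/7 (A = 2 + (⅐)*(-108) = 2 - 108/7 = -94/7 ≈ -13.429)
G(n) = (-159 + n)/(-54 + n)
x(f) = 2*f*(-94/7 + f) (x(f) = (f - 94/7)*(f + f) = (-94/7 + f)*(2*f) = 2*f*(-94/7 + f))
x(126) + G(119) = (2/7)*126*(-94 + 7*126) + (-159 + 119)/(-54 + 119) = (2/7)*126*(-94 + 882) - 40/65 = (2/7)*126*788 + (1/65)*(-40) = 28368 - 8/13 = 368776/13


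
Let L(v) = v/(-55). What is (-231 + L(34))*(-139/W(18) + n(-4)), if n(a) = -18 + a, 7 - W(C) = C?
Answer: 1312117/605 ≈ 2168.8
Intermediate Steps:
W(C) = 7 - C
L(v) = -v/55 (L(v) = v*(-1/55) = -v/55)
(-231 + L(34))*(-139/W(18) + n(-4)) = (-231 - 1/55*34)*(-139/(7 - 1*18) + (-18 - 4)) = (-231 - 34/55)*(-139/(7 - 18) - 22) = -12739*(-139/(-11) - 22)/55 = -12739*(-139*(-1/11) - 22)/55 = -12739*(139/11 - 22)/55 = -12739/55*(-103/11) = 1312117/605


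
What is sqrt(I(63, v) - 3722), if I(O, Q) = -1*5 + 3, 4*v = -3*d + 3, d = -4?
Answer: 14*I*sqrt(19) ≈ 61.025*I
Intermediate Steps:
v = 15/4 (v = (-3*(-4) + 3)/4 = (12 + 3)/4 = (1/4)*15 = 15/4 ≈ 3.7500)
I(O, Q) = -2 (I(O, Q) = -5 + 3 = -2)
sqrt(I(63, v) - 3722) = sqrt(-2 - 3722) = sqrt(-3724) = 14*I*sqrt(19)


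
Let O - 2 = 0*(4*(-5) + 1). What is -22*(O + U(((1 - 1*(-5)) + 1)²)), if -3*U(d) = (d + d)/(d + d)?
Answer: -110/3 ≈ -36.667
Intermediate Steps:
U(d) = -⅓ (U(d) = -(d + d)/(3*(d + d)) = -2*d/(3*(2*d)) = -2*d*1/(2*d)/3 = -⅓*1 = -⅓)
O = 2 (O = 2 + 0*(4*(-5) + 1) = 2 + 0*(-20 + 1) = 2 + 0*(-19) = 2 + 0 = 2)
-22*(O + U(((1 - 1*(-5)) + 1)²)) = -22*(2 - ⅓) = -22*5/3 = -110/3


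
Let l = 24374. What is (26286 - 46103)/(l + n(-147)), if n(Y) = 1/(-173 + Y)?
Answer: -6341440/7799679 ≈ -0.81304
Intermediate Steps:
(26286 - 46103)/(l + n(-147)) = (26286 - 46103)/(24374 + 1/(-173 - 147)) = -19817/(24374 + 1/(-320)) = -19817/(24374 - 1/320) = -19817/7799679/320 = -19817*320/7799679 = -6341440/7799679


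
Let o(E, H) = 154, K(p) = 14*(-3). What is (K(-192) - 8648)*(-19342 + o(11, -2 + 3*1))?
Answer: 166743720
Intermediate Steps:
K(p) = -42
(K(-192) - 8648)*(-19342 + o(11, -2 + 3*1)) = (-42 - 8648)*(-19342 + 154) = -8690*(-19188) = 166743720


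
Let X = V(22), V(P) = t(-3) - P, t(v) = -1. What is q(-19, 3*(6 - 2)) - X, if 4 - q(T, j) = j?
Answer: 15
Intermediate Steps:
q(T, j) = 4 - j
V(P) = -1 - P
X = -23 (X = -1 - 1*22 = -1 - 22 = -23)
q(-19, 3*(6 - 2)) - X = (4 - 3*(6 - 2)) - 1*(-23) = (4 - 3*4) + 23 = (4 - 1*12) + 23 = (4 - 12) + 23 = -8 + 23 = 15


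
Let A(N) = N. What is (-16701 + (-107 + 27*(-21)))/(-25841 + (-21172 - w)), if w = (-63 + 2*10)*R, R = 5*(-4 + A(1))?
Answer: 17375/47658 ≈ 0.36458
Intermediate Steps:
R = -15 (R = 5*(-4 + 1) = 5*(-3) = -15)
w = 645 (w = (-63 + 2*10)*(-15) = (-63 + 20)*(-15) = -43*(-15) = 645)
(-16701 + (-107 + 27*(-21)))/(-25841 + (-21172 - w)) = (-16701 + (-107 + 27*(-21)))/(-25841 + (-21172 - 1*645)) = (-16701 + (-107 - 567))/(-25841 + (-21172 - 645)) = (-16701 - 674)/(-25841 - 21817) = -17375/(-47658) = -17375*(-1/47658) = 17375/47658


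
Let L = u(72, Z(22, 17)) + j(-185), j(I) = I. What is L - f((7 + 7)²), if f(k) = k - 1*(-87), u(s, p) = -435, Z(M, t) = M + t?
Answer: -903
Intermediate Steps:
f(k) = 87 + k (f(k) = k + 87 = 87 + k)
L = -620 (L = -435 - 185 = -620)
L - f((7 + 7)²) = -620 - (87 + (7 + 7)²) = -620 - (87 + 14²) = -620 - (87 + 196) = -620 - 1*283 = -620 - 283 = -903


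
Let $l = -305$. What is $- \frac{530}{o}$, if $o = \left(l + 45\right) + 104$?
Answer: $\frac{265}{78} \approx 3.3974$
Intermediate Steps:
$o = -156$ ($o = \left(-305 + 45\right) + 104 = -260 + 104 = -156$)
$- \frac{530}{o} = - \frac{530}{-156} = \left(-530\right) \left(- \frac{1}{156}\right) = \frac{265}{78}$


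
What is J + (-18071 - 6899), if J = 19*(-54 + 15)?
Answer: -25711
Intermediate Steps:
J = -741 (J = 19*(-39) = -741)
J + (-18071 - 6899) = -741 + (-18071 - 6899) = -741 - 24970 = -25711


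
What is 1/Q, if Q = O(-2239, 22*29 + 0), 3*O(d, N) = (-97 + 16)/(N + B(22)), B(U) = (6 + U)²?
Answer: -158/3 ≈ -52.667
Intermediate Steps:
O(d, N) = -27/(784 + N) (O(d, N) = ((-97 + 16)/(N + (6 + 22)²))/3 = (-81/(N + 28²))/3 = (-81/(N + 784))/3 = (-81/(784 + N))/3 = -27/(784 + N))
Q = -3/158 (Q = -27/(784 + (22*29 + 0)) = -27/(784 + (638 + 0)) = -27/(784 + 638) = -27/1422 = -27*1/1422 = -3/158 ≈ -0.018987)
1/Q = 1/(-3/158) = -158/3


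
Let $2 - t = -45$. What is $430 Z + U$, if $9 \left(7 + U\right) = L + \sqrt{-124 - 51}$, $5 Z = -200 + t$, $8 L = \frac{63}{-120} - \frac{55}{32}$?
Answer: $- \frac{151661159}{11520} + \frac{5 i \sqrt{7}}{9} \approx -13165.0 + 1.4699 i$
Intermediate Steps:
$t = 47$ ($t = 2 - -45 = 2 + 45 = 47$)
$L = - \frac{359}{1280}$ ($L = \frac{\frac{63}{-120} - \frac{55}{32}}{8} = \frac{63 \left(- \frac{1}{120}\right) - \frac{55}{32}}{8} = \frac{- \frac{21}{40} - \frac{55}{32}}{8} = \frac{1}{8} \left(- \frac{359}{160}\right) = - \frac{359}{1280} \approx -0.28047$)
$Z = - \frac{153}{5}$ ($Z = \frac{-200 + 47}{5} = \frac{1}{5} \left(-153\right) = - \frac{153}{5} \approx -30.6$)
$U = - \frac{80999}{11520} + \frac{5 i \sqrt{7}}{9}$ ($U = -7 + \frac{- \frac{359}{1280} + \sqrt{-124 - 51}}{9} = -7 + \frac{- \frac{359}{1280} + \sqrt{-175}}{9} = -7 + \frac{- \frac{359}{1280} + 5 i \sqrt{7}}{9} = -7 - \left(\frac{359}{11520} - \frac{5 i \sqrt{7}}{9}\right) = - \frac{80999}{11520} + \frac{5 i \sqrt{7}}{9} \approx -7.0312 + 1.4699 i$)
$430 Z + U = 430 \left(- \frac{153}{5}\right) - \left(\frac{80999}{11520} - \frac{5 i \sqrt{7}}{9}\right) = -13158 - \left(\frac{80999}{11520} - \frac{5 i \sqrt{7}}{9}\right) = - \frac{151661159}{11520} + \frac{5 i \sqrt{7}}{9}$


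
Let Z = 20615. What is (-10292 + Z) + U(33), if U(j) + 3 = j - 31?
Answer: 10322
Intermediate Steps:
U(j) = -34 + j (U(j) = -3 + (j - 31) = -3 + (-31 + j) = -34 + j)
(-10292 + Z) + U(33) = (-10292 + 20615) + (-34 + 33) = 10323 - 1 = 10322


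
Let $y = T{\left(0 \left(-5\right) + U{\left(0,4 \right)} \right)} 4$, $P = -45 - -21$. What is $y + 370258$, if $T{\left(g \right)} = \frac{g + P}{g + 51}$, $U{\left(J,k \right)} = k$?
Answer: $\frac{4072822}{11} \approx 3.7026 \cdot 10^{5}$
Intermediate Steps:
$P = -24$ ($P = -45 + 21 = -24$)
$T{\left(g \right)} = \frac{-24 + g}{51 + g}$ ($T{\left(g \right)} = \frac{g - 24}{g + 51} = \frac{-24 + g}{51 + g}$)
$y = - \frac{16}{11}$ ($y = \frac{-24 + \left(0 \left(-5\right) + 4\right)}{51 + \left(0 \left(-5\right) + 4\right)} 4 = \frac{-24 + \left(0 + 4\right)}{51 + \left(0 + 4\right)} 4 = \frac{-24 + 4}{51 + 4} \cdot 4 = \frac{1}{55} \left(-20\right) 4 = \left(- \frac{4}{11}\right) 4 = - \frac{16}{11} \approx -1.4545$)
$y + 370258 = - \frac{16}{11} + 370258 = \frac{4072822}{11}$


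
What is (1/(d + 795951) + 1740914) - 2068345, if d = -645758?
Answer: -49177844182/150193 ≈ -3.2743e+5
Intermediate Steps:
(1/(d + 795951) + 1740914) - 2068345 = (1/(-645758 + 795951) + 1740914) - 2068345 = (1/150193 + 1740914) - 2068345 = 261473096403/150193 - 2068345 = -49177844182/150193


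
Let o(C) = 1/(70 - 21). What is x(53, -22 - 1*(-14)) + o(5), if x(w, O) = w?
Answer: 2598/49 ≈ 53.020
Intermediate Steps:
o(C) = 1/49
x(53, -22 - 1*(-14)) + o(5) = 53 + 1/49 = 2598/49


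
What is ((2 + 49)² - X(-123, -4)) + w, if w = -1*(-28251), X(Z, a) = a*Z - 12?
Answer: 30372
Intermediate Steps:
X(Z, a) = -12 + Z*a (X(Z, a) = Z*a - 12 = -12 + Z*a)
w = 28251
((2 + 49)² - X(-123, -4)) + w = ((2 + 49)² - (-12 - 123*(-4))) + 28251 = (51² - (-12 + 492)) + 28251 = (2601 - 1*480) + 28251 = (2601 - 480) + 28251 = 2121 + 28251 = 30372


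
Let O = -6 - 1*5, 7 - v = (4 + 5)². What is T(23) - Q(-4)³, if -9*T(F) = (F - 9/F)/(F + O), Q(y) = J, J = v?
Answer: 251643974/621 ≈ 4.0522e+5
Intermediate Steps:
v = -74 (v = 7 - (4 + 5)² = 7 - 1*9² = 7 - 1*81 = 7 - 81 = -74)
J = -74
Q(y) = -74
O = -11 (O = -6 - 5 = -11)
T(F) = -(F - 9/F)/(9*(-11 + F)) (T(F) = -(F - 9/F)/(9*(F - 11)) = -(F - 9/F)/(9*(-11 + F)))
T(23) - Q(-4)³ = (⅑)*(9 - 1*23²)/(23*(-11 + 23)) - 1*(-74)³ = (⅑)*(1/23)*(9 - 1*529)/12 - 1*(-405224) = (⅑)*(1/23)*(1/12)*(9 - 529) + 405224 = (⅑)*(1/23)*(1/12)*(-520) + 405224 = -130/621 + 405224 = 251643974/621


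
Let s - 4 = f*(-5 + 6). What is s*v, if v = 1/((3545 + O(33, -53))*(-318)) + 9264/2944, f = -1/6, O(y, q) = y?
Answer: 164697083/13653648 ≈ 12.063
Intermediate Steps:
f = -⅙ (f = -1*⅙ = -⅙ ≈ -0.16667)
v = 164697083/52338984 (v = 1/((3545 + 33)*(-318)) + 9264/2944 = -1/318/3578 + 9264*(1/2944) = (1/3578)*(-1/318) + 579/184 = -1/1137804 + 579/184 = 164697083/52338984 ≈ 3.1467)
s = 23/6 (s = 4 - (-5 + 6)/6 = 4 - ⅙*1 = 4 - ⅙ = 23/6 ≈ 3.8333)
s*v = (23/6)*(164697083/52338984) = 164697083/13653648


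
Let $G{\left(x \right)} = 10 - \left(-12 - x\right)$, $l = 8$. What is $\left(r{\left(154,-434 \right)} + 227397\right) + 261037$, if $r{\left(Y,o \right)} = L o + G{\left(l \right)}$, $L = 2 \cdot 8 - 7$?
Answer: $484558$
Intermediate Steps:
$L = 9$ ($L = 16 - 7 = 9$)
$G{\left(x \right)} = 22 + x$ ($G{\left(x \right)} = 10 + \left(12 + x\right) = 22 + x$)
$r{\left(Y,o \right)} = 30 + 9 o$ ($r{\left(Y,o \right)} = 9 o + \left(22 + 8\right) = 9 o + 30 = 30 + 9 o$)
$\left(r{\left(154,-434 \right)} + 227397\right) + 261037 = \left(\left(30 + 9 \left(-434\right)\right) + 227397\right) + 261037 = \left(\left(30 - 3906\right) + 227397\right) + 261037 = \left(-3876 + 227397\right) + 261037 = 223521 + 261037 = 484558$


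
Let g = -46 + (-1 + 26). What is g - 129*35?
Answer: -4536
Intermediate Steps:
g = -21 (g = -46 + 25 = -21)
g - 129*35 = -21 - 129*35 = -21 - 4515 = -4536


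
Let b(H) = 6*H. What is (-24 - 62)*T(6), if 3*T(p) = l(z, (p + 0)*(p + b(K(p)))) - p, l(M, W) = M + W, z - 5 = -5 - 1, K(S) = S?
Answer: -21070/3 ≈ -7023.3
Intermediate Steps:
z = -1 (z = 5 + (-5 - 1) = 5 - 6 = -1)
T(p) = -⅓ - p/3 + 7*p²/3 (T(p) = ((-1 + (p + 0)*(p + 6*p)) - p)/3 = ((-1 + p*(7*p)) - p)/3 = ((-1 + 7*p²) - p)/3 = (-1 - p + 7*p²)/3 = -⅓ - p/3 + 7*p²/3)
(-24 - 62)*T(6) = (-24 - 62)*(-⅓ - ⅓*6 + (7/3)*6²) = -86*(-⅓ - 2 + (7/3)*36) = -86*(-⅓ - 2 + 84) = -86*245/3 = -21070/3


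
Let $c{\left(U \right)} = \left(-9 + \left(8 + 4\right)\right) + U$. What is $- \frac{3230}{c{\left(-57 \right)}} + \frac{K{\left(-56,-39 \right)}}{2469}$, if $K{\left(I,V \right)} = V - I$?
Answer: $\frac{1329298}{22221} \approx 59.822$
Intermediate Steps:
$c{\left(U \right)} = 3 + U$ ($c{\left(U \right)} = \left(-9 + 12\right) + U = 3 + U$)
$- \frac{3230}{c{\left(-57 \right)}} + \frac{K{\left(-56,-39 \right)}}{2469} = - \frac{3230}{3 - 57} + \frac{-39 - -56}{2469} = - \frac{3230}{-54} + \left(-39 + 56\right) \frac{1}{2469} = \left(-3230\right) \left(- \frac{1}{54}\right) + 17 \cdot \frac{1}{2469} = \frac{1615}{27} + \frac{17}{2469} = \frac{1329298}{22221}$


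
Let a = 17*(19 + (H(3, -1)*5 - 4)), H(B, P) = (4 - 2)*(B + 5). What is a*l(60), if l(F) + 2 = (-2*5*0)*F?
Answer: -3230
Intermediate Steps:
H(B, P) = 10 + 2*B (H(B, P) = 2*(5 + B) = 10 + 2*B)
a = 1615 (a = 17*(19 + ((10 + 2*3)*5 - 4)) = 17*(19 + ((10 + 6)*5 - 4)) = 17*(19 + (16*5 - 4)) = 17*(19 + (80 - 4)) = 17*(19 + 76) = 17*95 = 1615)
l(F) = -2 (l(F) = -2 + (-2*5*0)*F = -2 + (-10*0)*F = -2 + 0*F = -2 + 0 = -2)
a*l(60) = 1615*(-2) = -3230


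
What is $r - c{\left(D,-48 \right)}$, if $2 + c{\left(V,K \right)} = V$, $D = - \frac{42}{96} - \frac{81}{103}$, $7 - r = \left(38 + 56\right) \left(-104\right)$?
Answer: $\frac{16127697}{1648} \approx 9786.2$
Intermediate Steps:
$r = 9783$ ($r = 7 - \left(38 + 56\right) \left(-104\right) = 7 - 94 \left(-104\right) = 7 - -9776 = 7 + 9776 = 9783$)
$D = - \frac{2017}{1648}$ ($D = \left(-42\right) \frac{1}{96} - \frac{81}{103} = - \frac{7}{16} - \frac{81}{103} = - \frac{2017}{1648} \approx -1.2239$)
$c{\left(V,K \right)} = -2 + V$
$r - c{\left(D,-48 \right)} = 9783 - \left(-2 - \frac{2017}{1648}\right) = 9783 - - \frac{5313}{1648} = 9783 + \frac{5313}{1648} = \frac{16127697}{1648}$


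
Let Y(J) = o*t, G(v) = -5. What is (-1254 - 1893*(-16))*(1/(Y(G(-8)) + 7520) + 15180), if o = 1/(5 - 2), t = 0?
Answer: 1657167825717/3760 ≈ 4.4074e+8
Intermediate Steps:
o = ⅓ (o = 1/3 = ⅓ ≈ 0.33333)
Y(J) = 0 (Y(J) = (⅓)*0 = 0)
(-1254 - 1893*(-16))*(1/(Y(G(-8)) + 7520) + 15180) = (-1254 - 1893*(-16))*(1/(0 + 7520) + 15180) = (-1254 + 30288)*(1/7520 + 15180) = 29034*(1/7520 + 15180) = 29034*(114153601/7520) = 1657167825717/3760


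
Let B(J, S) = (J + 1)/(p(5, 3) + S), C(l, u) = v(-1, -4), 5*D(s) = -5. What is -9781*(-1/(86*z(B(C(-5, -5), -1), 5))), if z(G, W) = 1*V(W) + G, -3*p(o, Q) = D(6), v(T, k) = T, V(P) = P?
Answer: 9781/430 ≈ 22.747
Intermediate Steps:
D(s) = -1 (D(s) = (1/5)*(-5) = -1)
p(o, Q) = 1/3 (p(o, Q) = -1/3*(-1) = 1/3)
C(l, u) = -1
B(J, S) = (1 + J)/(1/3 + S) (B(J, S) = (J + 1)/(1/3 + S) = (1 + J)/(1/3 + S))
z(G, W) = G + W (z(G, W) = 1*W + G = W + G = G + W)
-9781*(-1/(86*z(B(C(-5, -5), -1), 5))) = -9781*(-1/(86*(3*(1 - 1)/(1 + 3*(-1)) + 5))) = -9781*(-1/(86*(3*0/(1 - 3) + 5))) = -9781*(-1/(86*(3*0/(-2) + 5))) = -9781*(-1/(86*(3*(-1/2)*0 + 5))) = -9781*(-1/(86*(0 + 5))) = -9781/((-86*5)) = -9781/(-430) = -9781*(-1/430) = 9781/430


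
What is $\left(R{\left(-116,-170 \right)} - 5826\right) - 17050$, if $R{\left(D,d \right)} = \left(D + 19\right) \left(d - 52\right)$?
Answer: $-1342$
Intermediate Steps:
$R{\left(D,d \right)} = \left(-52 + d\right) \left(19 + D\right)$ ($R{\left(D,d \right)} = \left(19 + D\right) \left(-52 + d\right) = \left(-52 + d\right) \left(19 + D\right)$)
$\left(R{\left(-116,-170 \right)} - 5826\right) - 17050 = \left(\left(-988 - -6032 + 19 \left(-170\right) - -19720\right) - 5826\right) - 17050 = \left(\left(-988 + 6032 - 3230 + 19720\right) - 5826\right) - 17050 = \left(21534 - 5826\right) - 17050 = 15708 - 17050 = -1342$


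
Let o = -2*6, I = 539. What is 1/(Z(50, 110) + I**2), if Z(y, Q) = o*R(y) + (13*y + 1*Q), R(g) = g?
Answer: 1/290681 ≈ 3.4402e-6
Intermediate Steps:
o = -12
Z(y, Q) = Q + y (Z(y, Q) = -12*y + (13*y + 1*Q) = -12*y + (13*y + Q) = -12*y + (Q + 13*y) = Q + y)
1/(Z(50, 110) + I**2) = 1/((110 + 50) + 539**2) = 1/(160 + 290521) = 1/290681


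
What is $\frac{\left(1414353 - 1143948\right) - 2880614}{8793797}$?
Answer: $- \frac{2610209}{8793797} \approx -0.29682$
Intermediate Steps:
$\frac{\left(1414353 - 1143948\right) - 2880614}{8793797} = \left(270405 - 2880614\right) \frac{1}{8793797} = \left(-2610209\right) \frac{1}{8793797} = - \frac{2610209}{8793797}$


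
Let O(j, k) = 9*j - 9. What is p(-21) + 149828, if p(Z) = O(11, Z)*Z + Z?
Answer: 147917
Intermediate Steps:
O(j, k) = -9 + 9*j
p(Z) = 91*Z (p(Z) = (-9 + 9*11)*Z + Z = (-9 + 99)*Z + Z = 90*Z + Z = 91*Z)
p(-21) + 149828 = 91*(-21) + 149828 = -1911 + 149828 = 147917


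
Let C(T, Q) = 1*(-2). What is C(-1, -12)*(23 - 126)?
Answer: 206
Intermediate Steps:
C(T, Q) = -2
C(-1, -12)*(23 - 126) = -2*(23 - 126) = -2*(-103) = 206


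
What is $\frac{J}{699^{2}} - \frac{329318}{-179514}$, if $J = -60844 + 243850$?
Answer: $\frac{10764291289}{4872817773} \approx 2.209$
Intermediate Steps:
$J = 183006$
$\frac{J}{699^{2}} - \frac{329318}{-179514} = \frac{183006}{699^{2}} - \frac{329318}{-179514} = \frac{183006}{488601} - - \frac{164659}{89757} = 183006 \cdot \frac{1}{488601} + \frac{164659}{89757} = \frac{20334}{54289} + \frac{164659}{89757} = \frac{10764291289}{4872817773}$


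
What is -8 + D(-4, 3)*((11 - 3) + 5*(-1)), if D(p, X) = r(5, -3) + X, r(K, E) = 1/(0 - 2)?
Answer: -1/2 ≈ -0.50000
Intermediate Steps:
r(K, E) = -1/2 (r(K, E) = 1/(-2) = -1/2)
D(p, X) = -1/2 + X
-8 + D(-4, 3)*((11 - 3) + 5*(-1)) = -8 + (-1/2 + 3)*((11 - 3) + 5*(-1)) = -8 + 5*(8 - 5)/2 = -8 + (5/2)*3 = -8 + 15/2 = -1/2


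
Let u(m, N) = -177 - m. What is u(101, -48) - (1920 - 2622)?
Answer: 424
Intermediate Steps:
u(101, -48) - (1920 - 2622) = (-177 - 1*101) - (1920 - 2622) = (-177 - 101) - 1*(-702) = -278 + 702 = 424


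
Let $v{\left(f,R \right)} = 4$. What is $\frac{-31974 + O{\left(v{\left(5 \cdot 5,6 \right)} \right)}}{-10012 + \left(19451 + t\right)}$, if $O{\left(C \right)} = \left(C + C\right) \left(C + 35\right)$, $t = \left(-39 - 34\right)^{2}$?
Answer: $- \frac{15831}{7384} \approx -2.144$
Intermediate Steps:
$t = 5329$ ($t = \left(-73\right)^{2} = 5329$)
$O{\left(C \right)} = 2 C \left(35 + C\right)$
$\frac{-31974 + O{\left(v{\left(5 \cdot 5,6 \right)} \right)}}{-10012 + \left(19451 + t\right)} = \frac{-31974 + 2 \cdot 4 \left(35 + 4\right)}{-10012 + \left(19451 + 5329\right)} = \frac{-31974 + 2 \cdot 4 \cdot 39}{-10012 + 24780} = \frac{-31974 + 312}{14768} = \left(-31662\right) \frac{1}{14768} = - \frac{15831}{7384}$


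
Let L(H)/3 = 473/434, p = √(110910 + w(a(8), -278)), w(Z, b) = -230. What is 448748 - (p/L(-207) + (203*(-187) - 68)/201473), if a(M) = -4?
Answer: 90410643833/201473 - 868*√27670/1419 ≈ 4.4865e+5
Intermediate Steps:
p = 2*√27670 (p = √(110910 - 230) = √110680 = 2*√27670 ≈ 332.69)
L(H) = 1419/434 (L(H) = 3*(473/434) = 1419/434)
448748 - (p/L(-207) + (203*(-187) - 68)/201473) = 448748 - ((2*√27670)/(1419/434) + (203*(-187) - 68)/201473) = 448748 - ((2*√27670)*(434/1419) + (-37961 - 68)*(1/201473)) = 448748 - (868*√27670/1419 - 38029*1/201473) = 448748 - (868*√27670/1419 - 38029/201473) = 448748 - (-38029/201473 + 868*√27670/1419) = 448748 + (38029/201473 - 868*√27670/1419) = 90410643833/201473 - 868*√27670/1419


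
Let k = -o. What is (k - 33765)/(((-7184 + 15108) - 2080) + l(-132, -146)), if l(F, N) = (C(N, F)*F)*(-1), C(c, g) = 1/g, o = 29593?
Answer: -63358/5843 ≈ -10.843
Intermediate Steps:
l(F, N) = -1 (l(F, N) = (F/F)*(-1) = 1*(-1) = -1)
k = -29593 (k = -1*29593 = -29593)
(k - 33765)/(((-7184 + 15108) - 2080) + l(-132, -146)) = (-29593 - 33765)/(((-7184 + 15108) - 2080) - 1) = -63358/((7924 - 2080) - 1) = -63358/(5844 - 1) = -63358/5843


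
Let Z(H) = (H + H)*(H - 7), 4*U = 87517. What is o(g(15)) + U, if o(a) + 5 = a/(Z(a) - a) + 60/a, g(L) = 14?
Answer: 7963815/364 ≈ 21879.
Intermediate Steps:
U = 87517/4 (U = (1/4)*87517 = 87517/4 ≈ 21879.)
Z(H) = 2*H*(-7 + H) (Z(H) = (2*H)*(-7 + H) = 2*H*(-7 + H))
o(a) = -5 + 60/a + a/(-a + 2*a*(-7 + a)) (o(a) = -5 + (a/(2*a*(-7 + a) - a) + 60/a) = -5 + (a/(-a + 2*a*(-7 + a)) + 60/a) = -5 + (60/a + a/(-a + 2*a*(-7 + a))) = -5 + 60/a + a/(-a + 2*a*(-7 + a)))
o(g(15)) + U = 2*(-450 - 5*14**2 + 98*14)/(14*(-15 + 2*14)) + 87517/4 = 2*(1/14)*(-450 - 5*196 + 1372)/(-15 + 28) + 87517/4 = 2*(1/14)*(-450 - 980 + 1372)/13 + 87517/4 = 2*(1/14)*(1/13)*(-58) + 87517/4 = -58/91 + 87517/4 = 7963815/364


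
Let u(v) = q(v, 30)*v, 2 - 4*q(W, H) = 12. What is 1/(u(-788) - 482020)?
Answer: -1/480050 ≈ -2.0831e-6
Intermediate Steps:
q(W, H) = -5/2 (q(W, H) = ½ - ¼*12 = ½ - 3 = -5/2)
u(v) = -5*v/2
1/(u(-788) - 482020) = 1/(-5/2*(-788) - 482020) = 1/(1970 - 482020) = 1/(-480050) = -1/480050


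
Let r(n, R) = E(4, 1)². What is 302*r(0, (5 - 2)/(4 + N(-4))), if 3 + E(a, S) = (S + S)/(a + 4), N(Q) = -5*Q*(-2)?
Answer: 18271/8 ≈ 2283.9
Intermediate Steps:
N(Q) = 10*Q
E(a, S) = -3 + 2*S/(4 + a) (E(a, S) = -3 + (S + S)/(a + 4) = -3 + (2*S)/(4 + a) = -3 + 2*S/(4 + a))
r(n, R) = 121/16 (r(n, R) = ((-12 - 3*4 + 2*1)/(4 + 4))² = ((-12 - 12 + 2)/8)² = ((⅛)*(-22))² = (-11/4)² = 121/16)
302*r(0, (5 - 2)/(4 + N(-4))) = 302*(121/16) = 18271/8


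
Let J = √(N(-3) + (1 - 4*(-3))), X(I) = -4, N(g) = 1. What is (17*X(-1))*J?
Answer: -68*√14 ≈ -254.43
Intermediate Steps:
J = √14 (J = √(1 + (1 - 4*(-3))) = √(1 + (1 + 12)) = √(1 + 13) = √14 ≈ 3.7417)
(17*X(-1))*J = (17*(-4))*√14 = -68*√14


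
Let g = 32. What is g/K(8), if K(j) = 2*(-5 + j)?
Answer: 16/3 ≈ 5.3333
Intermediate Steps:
K(j) = -10 + 2*j
g/K(8) = 32/(-10 + 2*8) = 32/(-10 + 16) = 32/6 = 32*(⅙) = 16/3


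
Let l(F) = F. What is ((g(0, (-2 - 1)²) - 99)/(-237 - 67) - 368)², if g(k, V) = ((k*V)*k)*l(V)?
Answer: 12493203529/92416 ≈ 1.3518e+5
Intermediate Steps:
g(k, V) = V²*k² (g(k, V) = ((k*V)*k)*V = ((V*k)*k)*V = (V*k²)*V = V²*k²)
((g(0, (-2 - 1)²) - 99)/(-237 - 67) - 368)² = ((((-2 - 1)²)²*0² - 99)/(-237 - 67) - 368)² = ((((-3)²)²*0 - 99)/(-304) - 368)² = ((9²*0 - 99)*(-1/304) - 368)² = ((81*0 - 99)*(-1/304) - 368)² = ((0 - 99)*(-1/304) - 368)² = (-99*(-1/304) - 368)² = (99/304 - 368)² = (-111773/304)² = 12493203529/92416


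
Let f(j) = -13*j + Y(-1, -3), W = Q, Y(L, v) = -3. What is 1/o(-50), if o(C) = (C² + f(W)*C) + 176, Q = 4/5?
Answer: 1/3346 ≈ 0.00029886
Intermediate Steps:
Q = ⅘ (Q = 4*(⅕) = ⅘ ≈ 0.80000)
W = ⅘ ≈ 0.80000
f(j) = -3 - 13*j (f(j) = -13*j - 3 = -3 - 13*j)
o(C) = 176 + C² - 67*C/5 (o(C) = (C² + (-3 - 13*⅘)*C) + 176 = (C² + (-3 - 52/5)*C) + 176 = (C² - 67*C/5) + 176 = 176 + C² - 67*C/5)
1/o(-50) = 1/(176 + (-50)² - 67/5*(-50)) = 1/(176 + 2500 + 670) = 1/3346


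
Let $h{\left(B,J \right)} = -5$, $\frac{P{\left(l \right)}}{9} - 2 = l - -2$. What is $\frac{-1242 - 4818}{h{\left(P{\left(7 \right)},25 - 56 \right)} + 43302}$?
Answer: $- \frac{6060}{43297} \approx -0.13996$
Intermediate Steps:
$P{\left(l \right)} = 36 + 9 l$ ($P{\left(l \right)} = 18 + 9 \left(l - -2\right) = 18 + 9 \left(l + 2\right) = 18 + 9 \left(2 + l\right) = 18 + \left(18 + 9 l\right) = 36 + 9 l$)
$\frac{-1242 - 4818}{h{\left(P{\left(7 \right)},25 - 56 \right)} + 43302} = \frac{-1242 - 4818}{-5 + 43302} = - \frac{6060}{43297}$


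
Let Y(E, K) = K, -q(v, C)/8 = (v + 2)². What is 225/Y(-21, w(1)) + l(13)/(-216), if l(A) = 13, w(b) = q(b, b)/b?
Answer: -86/27 ≈ -3.1852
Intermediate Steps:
q(v, C) = -8*(2 + v)² (q(v, C) = -8*(v + 2)² = -8*(2 + v)²)
w(b) = -8*(2 + b)²/b (w(b) = (-8*(2 + b)²)/b = -8*(2 + b)²/b)
225/Y(-21, w(1)) + l(13)/(-216) = 225/((-8*(2 + 1)²/1)) + 13/(-216) = 225/((-8*1*3²)) + 13*(-1/216) = 225/((-8*1*9)) - 13/216 = 225/(-72) - 13/216 = 225*(-1/72) - 13/216 = -25/8 - 13/216 = -86/27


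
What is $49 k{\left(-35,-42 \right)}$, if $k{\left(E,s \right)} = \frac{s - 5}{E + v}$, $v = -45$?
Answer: $\frac{2303}{80} \approx 28.788$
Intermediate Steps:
$k{\left(E,s \right)} = \frac{-5 + s}{-45 + E}$ ($k{\left(E,s \right)} = \frac{s - 5}{E - 45} = \frac{-5 + s}{-45 + E}$)
$49 k{\left(-35,-42 \right)} = 49 \frac{-5 - 42}{-45 - 35} = 49 \frac{1}{-80} \left(-47\right) = 49 \left(\left(- \frac{1}{80}\right) \left(-47\right)\right) = 49 \cdot \frac{47}{80} = \frac{2303}{80}$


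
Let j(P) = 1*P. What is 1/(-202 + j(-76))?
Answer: -1/278 ≈ -0.0035971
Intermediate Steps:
j(P) = P
1/(-202 + j(-76)) = 1/(-202 - 76) = 1/(-278) = -1/278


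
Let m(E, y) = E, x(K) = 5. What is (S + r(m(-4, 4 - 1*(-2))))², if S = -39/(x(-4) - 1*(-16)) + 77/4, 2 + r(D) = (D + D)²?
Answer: 4941729/784 ≈ 6303.2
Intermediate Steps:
r(D) = -2 + 4*D² (r(D) = -2 + (D + D)² = -2 + (2*D)² = -2 + 4*D²)
S = 487/28 (S = -39/(5 - 1*(-16)) + 77/4 = -39/(5 + 16) + 77*(¼) = -39/21 + 77/4 = -39*1/21 + 77/4 = -13/7 + 77/4 = 487/28 ≈ 17.393)
(S + r(m(-4, 4 - 1*(-2))))² = (487/28 + (-2 + 4*(-4)²))² = (487/28 + (-2 + 4*16))² = (487/28 + (-2 + 64))² = (487/28 + 62)² = (2223/28)² = 4941729/784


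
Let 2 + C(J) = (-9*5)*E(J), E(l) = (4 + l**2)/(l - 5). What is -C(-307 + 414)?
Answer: 171863/34 ≈ 5054.8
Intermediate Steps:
E(l) = (4 + l**2)/(-5 + l)
C(J) = -2 - 45*(4 + J**2)/(-5 + J) (C(J) = -2 + (-9*5)*((4 + J**2)/(-5 + J)) = -2 - 45*(4 + J**2)/(-5 + J))
-C(-307 + 414) = -(-170 - 45*(-307 + 414)**2 - 2*(-307 + 414))/(-5 + (-307 + 414)) = -(-170 - 45*107**2 - 2*107)/(-5 + 107) = -(-170 - 45*11449 - 214)/102 = -(-170 - 515205 - 214)/102 = -(-515589)/102 = -1*(-171863/34) = 171863/34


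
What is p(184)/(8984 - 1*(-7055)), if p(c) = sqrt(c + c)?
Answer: 4*sqrt(23)/16039 ≈ 0.0011960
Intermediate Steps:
p(c) = sqrt(2)*sqrt(c) (p(c) = sqrt(2*c) = sqrt(2)*sqrt(c))
p(184)/(8984 - 1*(-7055)) = (sqrt(2)*sqrt(184))/(8984 - 1*(-7055)) = (sqrt(2)*(2*sqrt(46)))/(8984 + 7055) = (4*sqrt(23))/16039 = (4*sqrt(23))*(1/16039) = 4*sqrt(23)/16039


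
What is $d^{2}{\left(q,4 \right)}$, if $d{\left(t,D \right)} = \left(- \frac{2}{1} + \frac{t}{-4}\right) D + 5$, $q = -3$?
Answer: $0$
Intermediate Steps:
$d{\left(t,D \right)} = 5 + D \left(-2 - \frac{t}{4}\right)$ ($d{\left(t,D \right)} = \left(\left(-2\right) 1 + t \left(- \frac{1}{4}\right)\right) D + 5 = \left(-2 - \frac{t}{4}\right) D + 5 = D \left(-2 - \frac{t}{4}\right) + 5 = 5 + D \left(-2 - \frac{t}{4}\right)$)
$d^{2}{\left(q,4 \right)} = \left(5 - 8 - 1 \left(-3\right)\right)^{2} = \left(5 - 8 + 3\right)^{2} = 0^{2} = 0$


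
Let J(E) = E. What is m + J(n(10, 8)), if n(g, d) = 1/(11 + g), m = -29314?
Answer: -615593/21 ≈ -29314.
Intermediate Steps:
m + J(n(10, 8)) = -29314 + 1/(11 + 10) = -29314 + 1/21 = -615593/21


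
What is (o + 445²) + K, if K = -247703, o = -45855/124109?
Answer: -6165532757/124109 ≈ -49678.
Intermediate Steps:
o = -45855/124109 (o = -45855*1/124109 = -45855/124109 ≈ -0.36947)
(o + 445²) + K = (-45855/124109 + 445²) - 247703 = (-45855/124109 + 198025) - 247703 = 24576638870/124109 - 247703 = -6165532757/124109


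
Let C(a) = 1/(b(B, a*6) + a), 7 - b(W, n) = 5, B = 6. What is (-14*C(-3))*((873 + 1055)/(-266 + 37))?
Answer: -26992/229 ≈ -117.87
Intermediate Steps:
b(W, n) = 2 (b(W, n) = 7 - 1*5 = 7 - 5 = 2)
C(a) = 1/(2 + a)
(-14*C(-3))*((873 + 1055)/(-266 + 37)) = (-14/(2 - 3))*((873 + 1055)/(-266 + 37)) = (-14/(-1))*(1928/(-229)) = (-14*(-1))*(1928*(-1/229)) = 14*(-1928/229) = -26992/229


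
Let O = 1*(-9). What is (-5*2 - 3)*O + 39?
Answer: 156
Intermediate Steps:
O = -9
(-5*2 - 3)*O + 39 = (-5*2 - 3)*(-9) + 39 = (-10 - 3)*(-9) + 39 = -13*(-9) + 39 = 117 + 39 = 156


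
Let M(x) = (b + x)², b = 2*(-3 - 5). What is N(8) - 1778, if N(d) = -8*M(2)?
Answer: -3346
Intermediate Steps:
b = -16 (b = 2*(-8) = -16)
M(x) = (-16 + x)²
N(d) = -1568 (N(d) = -8*(-16 + 2)² = -8*(-14)² = -8*196 = -1568)
N(8) - 1778 = -1568 - 1778 = -3346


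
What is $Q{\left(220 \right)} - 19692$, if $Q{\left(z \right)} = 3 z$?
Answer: $-19032$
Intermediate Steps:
$Q{\left(220 \right)} - 19692 = 3 \cdot 220 - 19692 = 660 - 19692 = -19032$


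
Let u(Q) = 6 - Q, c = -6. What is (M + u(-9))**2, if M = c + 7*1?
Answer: 256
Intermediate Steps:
M = 1 (M = -6 + 7*1 = -6 + 7 = 1)
(M + u(-9))**2 = (1 + (6 - 1*(-9)))**2 = (1 + (6 + 9))**2 = (1 + 15)**2 = 16**2 = 256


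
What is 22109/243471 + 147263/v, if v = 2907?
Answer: 11972846912/235923399 ≈ 50.749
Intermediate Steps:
22109/243471 + 147263/v = 22109/243471 + 147263/2907 = 11972846912/235923399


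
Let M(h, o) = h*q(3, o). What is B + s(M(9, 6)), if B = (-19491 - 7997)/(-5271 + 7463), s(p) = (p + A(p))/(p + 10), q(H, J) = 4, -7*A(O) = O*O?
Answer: -348112/22057 ≈ -15.782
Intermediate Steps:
A(O) = -O**2/7 (A(O) = -O*O/7 = -O**2/7)
M(h, o) = 4*h (M(h, o) = h*4 = 4*h)
s(p) = (p - p**2/7)/(10 + p) (s(p) = (p - p**2/7)/(p + 10) = (p - p**2/7)/(10 + p))
B = -1718/137 (B = -27488/2192 = -27488*1/2192 = -1718/137 ≈ -12.540)
B + s(M(9, 6)) = -1718/137 + (4*9)*(7 - 4*9)/(7*(10 + 4*9)) = -1718/137 + (1/7)*36*(7 - 1*36)/(10 + 36) = -1718/137 + (1/7)*36*(7 - 36)/46 = -1718/137 + (1/7)*36*(1/46)*(-29) = -1718/137 - 522/161 = -348112/22057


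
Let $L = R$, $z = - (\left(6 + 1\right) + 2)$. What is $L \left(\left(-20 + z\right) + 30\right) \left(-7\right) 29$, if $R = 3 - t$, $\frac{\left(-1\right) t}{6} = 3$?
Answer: $-4263$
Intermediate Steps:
$t = -18$ ($t = \left(-6\right) 3 = -18$)
$z = -9$ ($z = - (7 + 2) = \left(-1\right) 9 = -9$)
$R = 21$ ($R = 3 - -18 = 3 + 18 = 21$)
$L = 21$
$L \left(\left(-20 + z\right) + 30\right) \left(-7\right) 29 = 21 \left(\left(-20 - 9\right) + 30\right) \left(-7\right) 29 = 21 \left(-29 + 30\right) \left(-7\right) 29 = 21 \cdot 1 \left(-7\right) 29 = 21 \left(\left(-7\right) 29\right) = 21 \left(-203\right) = -4263$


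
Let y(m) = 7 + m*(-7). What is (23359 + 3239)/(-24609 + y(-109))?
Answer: -858/769 ≈ -1.1157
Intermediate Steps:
y(m) = 7 - 7*m
(23359 + 3239)/(-24609 + y(-109)) = (23359 + 3239)/(-24609 + (7 - 7*(-109))) = 26598/(-24609 + (7 + 763)) = 26598/(-24609 + 770) = 26598/(-23839) = 26598*(-1/23839) = -858/769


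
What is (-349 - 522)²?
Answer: 758641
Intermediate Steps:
(-349 - 522)² = (-871)² = 758641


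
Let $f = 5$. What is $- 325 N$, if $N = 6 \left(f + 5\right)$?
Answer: $-19500$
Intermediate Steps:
$N = 60$ ($N = 6 \left(5 + 5\right) = 6 \cdot 10 = 60$)
$- 325 N = \left(-325\right) 60 = -19500$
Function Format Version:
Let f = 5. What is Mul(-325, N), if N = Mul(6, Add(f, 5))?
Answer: -19500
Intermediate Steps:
N = 60 (N = Mul(6, Add(5, 5)) = Mul(6, 10) = 60)
Mul(-325, N) = Mul(-325, 60) = -19500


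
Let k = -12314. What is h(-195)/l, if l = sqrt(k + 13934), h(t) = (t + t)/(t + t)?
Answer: sqrt(5)/90 ≈ 0.024845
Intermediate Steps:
h(t) = 1 (h(t) = (2*t)/((2*t)) = (2*t)*(1/(2*t)) = 1)
l = 18*sqrt(5) (l = sqrt(-12314 + 13934) = sqrt(1620) = 18*sqrt(5) ≈ 40.249)
h(-195)/l = 1/(18*sqrt(5)) = 1*(sqrt(5)/90) = sqrt(5)/90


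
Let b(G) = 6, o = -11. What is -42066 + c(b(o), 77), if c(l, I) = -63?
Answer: -42129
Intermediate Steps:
-42066 + c(b(o), 77) = -42066 - 63 = -42129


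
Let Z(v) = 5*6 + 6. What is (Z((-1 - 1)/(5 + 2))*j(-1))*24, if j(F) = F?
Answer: -864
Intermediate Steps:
Z(v) = 36 (Z(v) = 30 + 6 = 36)
(Z((-1 - 1)/(5 + 2))*j(-1))*24 = (36*(-1))*24 = -36*24 = -864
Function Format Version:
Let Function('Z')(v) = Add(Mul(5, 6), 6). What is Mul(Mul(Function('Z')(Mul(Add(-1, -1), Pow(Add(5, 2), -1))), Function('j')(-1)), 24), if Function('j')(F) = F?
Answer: -864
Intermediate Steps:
Function('Z')(v) = 36 (Function('Z')(v) = Add(30, 6) = 36)
Mul(Mul(Function('Z')(Mul(Add(-1, -1), Pow(Add(5, 2), -1))), Function('j')(-1)), 24) = Mul(Mul(36, -1), 24) = Mul(-36, 24) = -864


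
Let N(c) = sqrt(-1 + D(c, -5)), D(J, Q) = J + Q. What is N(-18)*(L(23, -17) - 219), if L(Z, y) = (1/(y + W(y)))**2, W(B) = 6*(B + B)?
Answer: -21392356*I*sqrt(6)/48841 ≈ -1072.9*I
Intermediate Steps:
W(B) = 12*B (W(B) = 6*(2*B) = 12*B)
N(c) = sqrt(-6 + c) (N(c) = sqrt(-1 + (c - 5)) = sqrt(-1 + (-5 + c)) = sqrt(-6 + c))
L(Z, y) = 1/(169*y**2) (L(Z, y) = (1/(y + 12*y))**2 = (1/(13*y))**2 = 1/(169*y**2))
N(-18)*(L(23, -17) - 219) = sqrt(-6 - 18)*((1/169)/(-17)**2 - 219) = sqrt(-24)*((1/169)*(1/289) - 219) = (2*I*sqrt(6))*(1/48841 - 219) = (2*I*sqrt(6))*(-10696178/48841) = -21392356*I*sqrt(6)/48841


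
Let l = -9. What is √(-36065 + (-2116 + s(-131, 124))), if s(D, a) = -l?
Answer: 2*I*√9543 ≈ 195.38*I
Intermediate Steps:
s(D, a) = 9 (s(D, a) = -1*(-9) = 9)
√(-36065 + (-2116 + s(-131, 124))) = √(-36065 + (-2116 + 9)) = √(-36065 - 2107) = √(-38172) = 2*I*√9543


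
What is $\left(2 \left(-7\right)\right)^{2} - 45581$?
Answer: $-45385$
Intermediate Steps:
$\left(2 \left(-7\right)\right)^{2} - 45581 = \left(-14\right)^{2} - 45581 = 196 - 45581 = -45385$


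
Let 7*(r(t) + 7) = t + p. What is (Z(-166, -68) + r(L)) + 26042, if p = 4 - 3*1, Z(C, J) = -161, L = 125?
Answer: 25892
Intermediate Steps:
p = 1 (p = 4 - 3 = 1)
r(t) = -48/7 + t/7 (r(t) = -7 + (t + 1)/7 = -7 + (1 + t)/7 = -7 + (⅐ + t/7) = -48/7 + t/7)
(Z(-166, -68) + r(L)) + 26042 = (-161 + (-48/7 + (⅐)*125)) + 26042 = (-161 + (-48/7 + 125/7)) + 26042 = (-161 + 11) + 26042 = -150 + 26042 = 25892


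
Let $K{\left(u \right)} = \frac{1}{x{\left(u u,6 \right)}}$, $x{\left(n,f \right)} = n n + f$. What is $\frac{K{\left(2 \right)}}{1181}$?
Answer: $\frac{1}{25982} \approx 3.8488 \cdot 10^{-5}$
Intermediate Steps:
$x{\left(n,f \right)} = f + n^{2}$ ($x{\left(n,f \right)} = n^{2} + f = f + n^{2}$)
$K{\left(u \right)} = \frac{1}{6 + u^{4}}$ ($K{\left(u \right)} = \frac{1}{6 + \left(u u\right)^{2}} = \frac{1}{6 + \left(u^{2}\right)^{2}} = \frac{1}{6 + u^{4}}$)
$\frac{K{\left(2 \right)}}{1181} = \frac{1}{1181 \left(6 + 2^{4}\right)} = \frac{1}{1181 \left(6 + 16\right)} = \frac{1}{1181 \cdot 22} = \frac{1}{1181} \cdot \frac{1}{22} = \frac{1}{25982}$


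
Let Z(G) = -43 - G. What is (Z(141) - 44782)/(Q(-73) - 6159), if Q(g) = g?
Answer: 22483/3116 ≈ 7.2153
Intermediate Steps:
(Z(141) - 44782)/(Q(-73) - 6159) = ((-43 - 1*141) - 44782)/(-73 - 6159) = ((-43 - 141) - 44782)/(-6232) = (-184 - 44782)*(-1/6232) = -44966*(-1/6232) = 22483/3116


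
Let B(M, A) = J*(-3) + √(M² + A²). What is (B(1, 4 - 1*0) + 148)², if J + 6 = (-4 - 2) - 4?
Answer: (196 + √17)² ≈ 40049.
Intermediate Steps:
J = -16 (J = -6 + ((-4 - 2) - 4) = -6 + (-6 - 4) = -6 - 10 = -16)
B(M, A) = 48 + √(A² + M²) (B(M, A) = -16*(-3) + √(M² + A²) = 48 + √(A² + M²))
(B(1, 4 - 1*0) + 148)² = ((48 + √((4 - 1*0)² + 1²)) + 148)² = ((48 + √((4 + 0)² + 1)) + 148)² = ((48 + √(4² + 1)) + 148)² = ((48 + √(16 + 1)) + 148)² = ((48 + √17) + 148)² = (196 + √17)²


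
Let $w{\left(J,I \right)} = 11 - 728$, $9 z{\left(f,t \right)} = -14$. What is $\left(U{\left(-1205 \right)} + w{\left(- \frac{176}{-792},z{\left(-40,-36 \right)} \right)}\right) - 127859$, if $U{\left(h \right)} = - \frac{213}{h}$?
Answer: $- \frac{154933867}{1205} \approx -1.2858 \cdot 10^{5}$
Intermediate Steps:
$z{\left(f,t \right)} = - \frac{14}{9}$ ($z{\left(f,t \right)} = \frac{1}{9} \left(-14\right) = - \frac{14}{9}$)
$w{\left(J,I \right)} = -717$
$\left(U{\left(-1205 \right)} + w{\left(- \frac{176}{-792},z{\left(-40,-36 \right)} \right)}\right) - 127859 = \left(- \frac{213}{-1205} - 717\right) - 127859 = \left(\left(-213\right) \left(- \frac{1}{1205}\right) - 717\right) - 127859 = \left(\frac{213}{1205} - 717\right) - 127859 = - \frac{863772}{1205} - 127859 = - \frac{154933867}{1205}$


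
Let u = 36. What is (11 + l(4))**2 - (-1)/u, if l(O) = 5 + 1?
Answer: 10405/36 ≈ 289.03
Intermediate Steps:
l(O) = 6
(11 + l(4))**2 - (-1)/u = (11 + 6)**2 - (-1)/36 = 17**2 - (-1)/36 = 289 - 1*(-1/36) = 289 + 1/36 = 10405/36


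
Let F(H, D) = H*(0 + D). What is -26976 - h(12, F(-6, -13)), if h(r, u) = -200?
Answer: -26776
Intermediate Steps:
F(H, D) = D*H (F(H, D) = H*D = D*H)
-26976 - h(12, F(-6, -13)) = -26976 - 1*(-200) = -26976 + 200 = -26776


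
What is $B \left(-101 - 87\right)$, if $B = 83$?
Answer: $-15604$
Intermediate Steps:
$B \left(-101 - 87\right) = 83 \left(-101 - 87\right) = 83 \left(-188\right) = -15604$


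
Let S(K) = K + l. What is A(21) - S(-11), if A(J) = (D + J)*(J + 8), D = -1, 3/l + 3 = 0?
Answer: 592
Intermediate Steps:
l = -1 (l = 3/(-3 + 0) = 3/(-3) = 3*(-⅓) = -1)
S(K) = -1 + K (S(K) = K - 1 = -1 + K)
A(J) = (-1 + J)*(8 + J) (A(J) = (-1 + J)*(J + 8) = (-1 + J)*(8 + J))
A(21) - S(-11) = (-8 + 21² + 7*21) - (-1 - 11) = (-8 + 441 + 147) - 1*(-12) = 580 + 12 = 592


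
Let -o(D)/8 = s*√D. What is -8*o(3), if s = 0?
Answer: 0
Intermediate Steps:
o(D) = 0 (o(D) = -0*√D = -8*0 = 0)
-8*o(3) = -8*0 = 0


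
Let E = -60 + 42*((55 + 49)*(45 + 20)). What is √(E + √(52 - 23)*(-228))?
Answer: 2*√(70965 - 57*√29) ≈ 531.63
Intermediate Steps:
E = 283860 (E = -60 + 42*(104*65) = -60 + 42*6760 = -60 + 283920 = 283860)
√(E + √(52 - 23)*(-228)) = √(283860 + √(52 - 23)*(-228)) = √(283860 + √29*(-228)) = √(283860 - 228*√29)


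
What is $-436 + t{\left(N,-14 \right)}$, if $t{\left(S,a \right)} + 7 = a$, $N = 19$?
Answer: $-457$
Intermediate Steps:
$t{\left(S,a \right)} = -7 + a$
$-436 + t{\left(N,-14 \right)} = -436 - 21 = -457$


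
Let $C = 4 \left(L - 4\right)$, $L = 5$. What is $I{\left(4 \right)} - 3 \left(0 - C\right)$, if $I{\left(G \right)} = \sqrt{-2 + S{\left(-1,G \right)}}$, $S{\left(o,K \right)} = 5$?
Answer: $12 + \sqrt{3} \approx 13.732$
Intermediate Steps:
$I{\left(G \right)} = \sqrt{3}$ ($I{\left(G \right)} = \sqrt{-2 + 5} = \sqrt{3}$)
$C = 4$ ($C = 4 \left(5 - 4\right) = 4 \cdot 1 = 4$)
$I{\left(4 \right)} - 3 \left(0 - C\right) = \sqrt{3} - 3 \left(0 - 4\right) = \sqrt{3} - -12 = \sqrt{3} + 12 = 12 + \sqrt{3}$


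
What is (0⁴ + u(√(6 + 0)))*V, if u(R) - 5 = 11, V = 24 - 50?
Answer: -416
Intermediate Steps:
V = -26
u(R) = 16 (u(R) = 5 + 11 = 16)
(0⁴ + u(√(6 + 0)))*V = (0⁴ + 16)*(-26) = (0 + 16)*(-26) = 16*(-26) = -416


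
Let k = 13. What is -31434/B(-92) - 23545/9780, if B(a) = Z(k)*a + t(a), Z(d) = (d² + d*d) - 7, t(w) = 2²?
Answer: -10236841/7444536 ≈ -1.3751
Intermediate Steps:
t(w) = 4
Z(d) = -7 + 2*d² (Z(d) = (d² + d²) - 7 = 2*d² - 7 = -7 + 2*d²)
B(a) = 4 + 331*a (B(a) = (-7 + 2*13²)*a + 4 = (-7 + 2*169)*a + 4 = (-7 + 338)*a + 4 = 331*a + 4 = 4 + 331*a)
-31434/B(-92) - 23545/9780 = -31434/(4 + 331*(-92)) - 23545/9780 = -31434/(4 - 30452) - 23545*1/9780 = -31434/(-30448) - 4709/1956 = -31434*(-1/30448) - 4709/1956 = 15717/15224 - 4709/1956 = -10236841/7444536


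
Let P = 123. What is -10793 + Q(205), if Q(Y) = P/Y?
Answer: -53962/5 ≈ -10792.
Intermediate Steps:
Q(Y) = 123/Y
-10793 + Q(205) = -10793 + 123/205 = -10793 + 123*(1/205) = -10793 + 3/5 = -53962/5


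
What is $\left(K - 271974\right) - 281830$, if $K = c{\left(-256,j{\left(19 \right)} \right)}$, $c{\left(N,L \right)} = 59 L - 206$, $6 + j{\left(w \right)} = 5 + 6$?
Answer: $-553715$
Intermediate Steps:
$j{\left(w \right)} = 5$ ($j{\left(w \right)} = -6 + \left(5 + 6\right) = -6 + 11 = 5$)
$c{\left(N,L \right)} = -206 + 59 L$
$K = 89$ ($K = -206 + 59 \cdot 5 = -206 + 295 = 89$)
$\left(K - 271974\right) - 281830 = \left(89 - 271974\right) - 281830 = -271885 - 281830 = -553715$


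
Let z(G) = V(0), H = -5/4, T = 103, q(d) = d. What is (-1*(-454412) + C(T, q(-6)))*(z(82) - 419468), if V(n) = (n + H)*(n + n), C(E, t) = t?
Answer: -190608776008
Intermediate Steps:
H = -5/4 (H = -5*1/4 = -5/4 ≈ -1.2500)
V(n) = 2*n*(-5/4 + n) (V(n) = (n - 5/4)*(n + n) = (-5/4 + n)*(2*n) = 2*n*(-5/4 + n))
z(G) = 0 (z(G) = (1/2)*0*(-5 + 4*0) = (1/2)*0*(-5 + 0) = (1/2)*0*(-5) = 0)
(-1*(-454412) + C(T, q(-6)))*(z(82) - 419468) = (-1*(-454412) - 6)*(0 - 419468) = (454412 - 6)*(-419468) = 454406*(-419468) = -190608776008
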